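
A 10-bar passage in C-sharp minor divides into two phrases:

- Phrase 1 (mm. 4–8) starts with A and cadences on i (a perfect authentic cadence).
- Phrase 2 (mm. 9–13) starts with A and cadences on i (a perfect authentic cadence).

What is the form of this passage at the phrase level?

repeated phrase

Both phrases have the same opening (A) and the same cadence (perfect authentic cadence): the second is a restatement, not a consequent, so this is a repeated phrase rather than a period.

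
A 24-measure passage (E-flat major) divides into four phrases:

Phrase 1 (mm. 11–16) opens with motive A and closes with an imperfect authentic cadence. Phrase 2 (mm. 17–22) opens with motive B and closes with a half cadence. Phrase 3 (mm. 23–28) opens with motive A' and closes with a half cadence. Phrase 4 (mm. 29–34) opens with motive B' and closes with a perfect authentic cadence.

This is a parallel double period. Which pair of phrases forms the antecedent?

phrases 1 and 2

In a double period the first pair of phrases (ending half cadence) is the large antecedent and the second pair (ending perfect authentic cadence) is the large consequent; the antecedent is phrases 1 and 2.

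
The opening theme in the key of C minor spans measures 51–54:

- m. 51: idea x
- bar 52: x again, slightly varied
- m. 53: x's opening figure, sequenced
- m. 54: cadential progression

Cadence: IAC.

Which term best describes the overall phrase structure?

sentence

Basic idea (m. 51) + its repetition (m. 52) form the presentation; fragmentation and cadence (mm. 53-54) form the continuation — the 4-bar whole is a sentence.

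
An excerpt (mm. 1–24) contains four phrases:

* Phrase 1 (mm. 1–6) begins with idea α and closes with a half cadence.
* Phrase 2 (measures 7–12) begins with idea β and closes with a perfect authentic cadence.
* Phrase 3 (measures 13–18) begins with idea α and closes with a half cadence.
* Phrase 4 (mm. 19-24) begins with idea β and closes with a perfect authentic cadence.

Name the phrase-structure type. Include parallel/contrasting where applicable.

The cadence pattern HC–PAC–HC–PAC is weak–strong twice, and phrases 3–4 restate phrases 1–2: a period heard twice, not a double period (which would end weakly at phrase 2).

repeated period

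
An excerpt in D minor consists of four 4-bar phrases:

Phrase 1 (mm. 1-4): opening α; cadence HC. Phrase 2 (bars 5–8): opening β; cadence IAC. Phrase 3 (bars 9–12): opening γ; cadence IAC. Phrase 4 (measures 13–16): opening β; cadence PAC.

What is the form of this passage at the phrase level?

Four phrases in two halves: the first half (measures 1–8) ends with an imperfect authentic cadence, the second (bars 9–16) with a perfect authentic cadence — a large antecedent–consequent pair, i.e. a double period.
Phrase 3 begins with different material from phrase 1, making it contrasting.

contrasting double period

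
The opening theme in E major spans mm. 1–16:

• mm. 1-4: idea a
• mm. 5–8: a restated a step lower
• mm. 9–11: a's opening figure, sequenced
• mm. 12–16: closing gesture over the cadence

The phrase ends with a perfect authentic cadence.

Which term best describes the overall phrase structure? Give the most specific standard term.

sentence

Basic idea (mm. 1–4) + its repetition (mm. 5–8) form the presentation; fragmentation and cadence (mm. 9–16) form the continuation — the 16-bar whole is a sentence.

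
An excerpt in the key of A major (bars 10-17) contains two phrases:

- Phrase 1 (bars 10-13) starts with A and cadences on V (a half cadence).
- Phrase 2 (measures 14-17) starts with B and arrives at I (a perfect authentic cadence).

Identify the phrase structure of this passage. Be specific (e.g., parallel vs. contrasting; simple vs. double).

contrasting period

Phrase 1 ends with a half cadence (weaker) and phrase 2 with a perfect authentic cadence (stronger): antecedent + consequent = a period.
The two phrases open with different material (A / B), so the period is contrasting.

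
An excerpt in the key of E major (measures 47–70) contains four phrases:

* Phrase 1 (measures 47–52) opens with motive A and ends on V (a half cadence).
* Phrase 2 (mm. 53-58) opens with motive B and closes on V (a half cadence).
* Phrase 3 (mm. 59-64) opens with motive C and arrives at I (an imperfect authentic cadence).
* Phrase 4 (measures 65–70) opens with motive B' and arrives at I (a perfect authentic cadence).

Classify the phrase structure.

Four phrases in two halves: the first half (measures 47–58) ends with a half cadence, the second (measures 59-70) with a perfect authentic cadence — a large antecedent–consequent pair, i.e. a double period.
Phrase 3 begins with different material from phrase 1, making it contrasting.

contrasting double period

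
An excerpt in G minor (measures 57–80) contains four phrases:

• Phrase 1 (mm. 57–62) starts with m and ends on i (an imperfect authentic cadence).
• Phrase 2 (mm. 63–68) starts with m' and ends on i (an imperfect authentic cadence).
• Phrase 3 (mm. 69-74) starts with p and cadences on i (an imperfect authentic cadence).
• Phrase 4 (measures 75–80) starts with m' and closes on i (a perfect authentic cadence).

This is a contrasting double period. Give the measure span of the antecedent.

measures 57–68

In a double period the first pair of phrases (ending imperfect authentic cadence) is the large antecedent and the second pair (ending perfect authentic cadence) is the large consequent; the antecedent is measures 57–68.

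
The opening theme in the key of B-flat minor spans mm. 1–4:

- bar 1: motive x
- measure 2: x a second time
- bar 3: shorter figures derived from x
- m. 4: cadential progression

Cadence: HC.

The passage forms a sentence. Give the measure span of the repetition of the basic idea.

measures 2–2

The presentation of a sentence is the basic idea (measure 1) plus its repetition (measure 2); the repetition of the basic idea is therefore measure 2.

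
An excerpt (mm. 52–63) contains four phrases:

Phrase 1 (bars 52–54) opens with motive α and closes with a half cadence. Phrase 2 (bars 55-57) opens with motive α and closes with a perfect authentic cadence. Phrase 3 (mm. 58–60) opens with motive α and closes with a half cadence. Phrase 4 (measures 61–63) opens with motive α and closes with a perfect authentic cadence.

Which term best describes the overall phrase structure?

repeated period

The cadence pattern HC–PAC–HC–PAC is weak–strong twice, and phrases 3–4 restate phrases 1–2: a period heard twice, not a double period (which would end weakly at phrase 2).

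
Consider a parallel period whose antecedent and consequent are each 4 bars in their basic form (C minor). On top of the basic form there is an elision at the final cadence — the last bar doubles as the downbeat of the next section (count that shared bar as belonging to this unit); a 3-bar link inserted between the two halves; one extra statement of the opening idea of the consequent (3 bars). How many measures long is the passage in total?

Basic parallel period: 4 + 4 = 8 bars.
8 (basic form) + 3 (link) + 3 (extra statement) = 14.
The elision shares a bar with the next section but does not change this unit's count.

14 measures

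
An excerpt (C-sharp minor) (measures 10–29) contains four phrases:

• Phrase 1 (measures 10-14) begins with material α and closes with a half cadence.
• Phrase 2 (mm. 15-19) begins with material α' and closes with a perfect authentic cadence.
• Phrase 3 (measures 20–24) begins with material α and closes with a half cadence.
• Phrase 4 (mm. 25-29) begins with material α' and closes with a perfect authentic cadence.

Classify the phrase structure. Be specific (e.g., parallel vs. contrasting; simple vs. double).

The cadence pattern HC–PAC–HC–PAC is weak–strong twice, and phrases 3–4 restate phrases 1–2: a period heard twice, not a double period (which would end weakly at phrase 2).

repeated period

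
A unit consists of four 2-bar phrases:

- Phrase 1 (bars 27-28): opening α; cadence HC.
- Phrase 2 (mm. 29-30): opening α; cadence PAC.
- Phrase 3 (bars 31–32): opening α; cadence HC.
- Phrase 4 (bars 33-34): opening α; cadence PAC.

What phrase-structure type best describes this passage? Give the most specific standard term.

repeated period

The cadence pattern HC–PAC–HC–PAC is weak–strong twice, and phrases 3–4 restate phrases 1–2: a period heard twice, not a double period (which would end weakly at phrase 2).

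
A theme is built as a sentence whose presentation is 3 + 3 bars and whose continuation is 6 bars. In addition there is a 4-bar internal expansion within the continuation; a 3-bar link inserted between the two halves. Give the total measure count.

19 measures

Basic sentence: 3 + 3 + 6 = 12 bars.
12 (basic form) + 4 (internal expansion) + 3 (link) = 19.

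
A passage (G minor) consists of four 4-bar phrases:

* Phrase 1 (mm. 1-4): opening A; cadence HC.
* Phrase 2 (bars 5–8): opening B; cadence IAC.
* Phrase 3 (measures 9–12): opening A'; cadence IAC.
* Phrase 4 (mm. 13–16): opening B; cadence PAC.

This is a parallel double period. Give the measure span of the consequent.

measures 9–16

In a double period the first pair of phrases (ending imperfect authentic cadence) is the large antecedent and the second pair (ending perfect authentic cadence) is the large consequent; the consequent is measures 9–16.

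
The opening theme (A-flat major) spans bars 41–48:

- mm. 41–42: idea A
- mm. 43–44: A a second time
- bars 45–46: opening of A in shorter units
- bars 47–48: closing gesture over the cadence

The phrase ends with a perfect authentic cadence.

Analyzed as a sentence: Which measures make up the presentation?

measures 41–44

The presentation of a sentence is the basic idea (bars 41-42) plus its repetition (mm. 43–44); the presentation is therefore measures 41–44.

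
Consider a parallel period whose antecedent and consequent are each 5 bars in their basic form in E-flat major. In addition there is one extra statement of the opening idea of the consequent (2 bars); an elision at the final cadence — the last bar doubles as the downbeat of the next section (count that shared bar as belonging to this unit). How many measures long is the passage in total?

Basic parallel period: 5 + 5 = 10 bars.
10 (basic form) + 2 (extra statement) = 12.
The elision shares a bar with the next section but does not change this unit's count.

12 measures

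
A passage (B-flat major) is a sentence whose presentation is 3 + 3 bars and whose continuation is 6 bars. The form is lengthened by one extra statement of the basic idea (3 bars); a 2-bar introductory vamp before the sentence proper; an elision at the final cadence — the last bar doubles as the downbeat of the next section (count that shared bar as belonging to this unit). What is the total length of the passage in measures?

Basic sentence: 3 + 3 + 6 = 12 bars.
12 (basic form) + 3 (extra statement) + 2 (introduction) = 17.
The elision shares a bar with the next section but does not change this unit's count.

17 measures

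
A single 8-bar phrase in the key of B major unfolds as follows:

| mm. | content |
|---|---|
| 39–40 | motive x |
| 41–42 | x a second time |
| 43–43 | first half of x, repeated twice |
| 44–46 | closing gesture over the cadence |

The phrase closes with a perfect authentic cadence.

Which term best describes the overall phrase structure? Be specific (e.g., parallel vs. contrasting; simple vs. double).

sentence

Basic idea (measures 39–40) + its repetition (mm. 41-42) form the presentation; fragmentation and cadence (mm. 43–46) form the continuation — the 8-bar whole is a sentence.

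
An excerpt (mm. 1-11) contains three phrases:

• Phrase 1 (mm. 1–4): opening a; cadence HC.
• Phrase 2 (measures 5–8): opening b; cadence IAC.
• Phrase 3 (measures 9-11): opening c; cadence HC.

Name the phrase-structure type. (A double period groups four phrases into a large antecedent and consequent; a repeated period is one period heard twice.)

The final phrase closes with a half cadence, which is not stronger than the preceding imperfect authentic cadence; the 3 phrases lack an overall antecedent–consequent design and so form a phrase group.

phrase group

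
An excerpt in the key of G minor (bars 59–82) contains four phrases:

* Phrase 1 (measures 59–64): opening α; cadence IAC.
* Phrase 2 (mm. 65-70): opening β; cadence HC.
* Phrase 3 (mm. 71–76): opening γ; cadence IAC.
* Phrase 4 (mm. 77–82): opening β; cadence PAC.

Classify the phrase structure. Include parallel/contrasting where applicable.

Four phrases in two halves: the first half (measures 59–70) ends with a half cadence, the second (mm. 71–82) with a perfect authentic cadence — a large antecedent–consequent pair, i.e. a double period.
Phrase 3 begins with different material from phrase 1, making it contrasting.

contrasting double period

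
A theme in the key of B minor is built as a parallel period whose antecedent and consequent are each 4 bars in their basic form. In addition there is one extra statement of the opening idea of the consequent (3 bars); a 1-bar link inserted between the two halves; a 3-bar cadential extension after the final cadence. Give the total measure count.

15 measures

Basic parallel period: 4 + 4 = 8 bars.
8 (basic form) + 3 (extra statement) + 1 (link) + 3 (cadential extension) = 15.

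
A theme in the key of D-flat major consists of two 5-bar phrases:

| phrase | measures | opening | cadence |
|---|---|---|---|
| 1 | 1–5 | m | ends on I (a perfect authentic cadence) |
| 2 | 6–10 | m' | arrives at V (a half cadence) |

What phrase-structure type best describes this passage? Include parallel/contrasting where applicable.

phrase group

The second phrase closes with a half cadence, which is not stronger than the first phrase's perfect authentic cadence; without a weak→strong cadential pair there is no antecedent–consequent relationship, so this is a phrase group rather than a period.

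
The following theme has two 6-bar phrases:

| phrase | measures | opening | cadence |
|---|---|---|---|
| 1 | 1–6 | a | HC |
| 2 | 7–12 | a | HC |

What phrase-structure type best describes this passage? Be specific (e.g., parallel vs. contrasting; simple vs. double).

Both phrases have the same opening (a) and the same cadence (half cadence): the second is a restatement, not a consequent, so this is a repeated phrase rather than a period.

repeated phrase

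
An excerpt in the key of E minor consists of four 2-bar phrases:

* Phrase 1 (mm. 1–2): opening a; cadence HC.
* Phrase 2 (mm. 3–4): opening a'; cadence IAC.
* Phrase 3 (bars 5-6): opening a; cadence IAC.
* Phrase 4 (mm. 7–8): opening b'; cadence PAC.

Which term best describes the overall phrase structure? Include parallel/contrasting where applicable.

parallel double period

Four phrases in two halves: the first half (mm. 1-4) ends with an imperfect authentic cadence, the second (mm. 5–8) with a perfect authentic cadence — a large antecedent–consequent pair, i.e. a double period.
Phrase 3 begins with the same material as phrase 1, making it parallel.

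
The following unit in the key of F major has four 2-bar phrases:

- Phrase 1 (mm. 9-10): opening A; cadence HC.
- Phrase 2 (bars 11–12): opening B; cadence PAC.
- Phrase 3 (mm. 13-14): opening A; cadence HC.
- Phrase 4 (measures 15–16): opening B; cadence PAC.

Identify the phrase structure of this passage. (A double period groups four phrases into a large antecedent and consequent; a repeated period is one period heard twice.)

repeated period

The cadence pattern HC–PAC–HC–PAC is weak–strong twice, and phrases 3–4 restate phrases 1–2: a period heard twice, not a double period (which would end weakly at phrase 2).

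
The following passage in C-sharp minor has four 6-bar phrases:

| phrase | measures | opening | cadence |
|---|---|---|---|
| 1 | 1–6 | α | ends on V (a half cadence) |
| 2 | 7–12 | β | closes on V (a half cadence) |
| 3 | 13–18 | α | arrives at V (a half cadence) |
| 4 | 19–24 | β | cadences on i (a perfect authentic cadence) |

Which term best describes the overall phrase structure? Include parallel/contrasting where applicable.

Four phrases in two halves: the first half (bars 1–12) ends with a half cadence, the second (mm. 13-24) with a perfect authentic cadence — a large antecedent–consequent pair, i.e. a double period.
Phrase 3 begins with the same material as phrase 1, making it parallel.

parallel double period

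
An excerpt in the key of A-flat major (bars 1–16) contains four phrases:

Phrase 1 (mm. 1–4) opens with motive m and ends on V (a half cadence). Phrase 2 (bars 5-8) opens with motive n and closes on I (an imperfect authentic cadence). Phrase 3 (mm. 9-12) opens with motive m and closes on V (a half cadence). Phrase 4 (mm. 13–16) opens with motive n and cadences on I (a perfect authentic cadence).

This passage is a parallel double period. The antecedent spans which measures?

In a double period the four phrases pair into a large antecedent (phrases 1–2, ending imperfect authentic cadence) and a large consequent (phrases 3–4, ending perfect authentic cadence). The antecedent spans measures 1–8.

measures 1–8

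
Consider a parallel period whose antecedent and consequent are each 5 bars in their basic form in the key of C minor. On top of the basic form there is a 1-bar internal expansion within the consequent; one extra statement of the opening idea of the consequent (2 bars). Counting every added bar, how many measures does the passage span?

13 measures

Basic parallel period: 5 + 5 = 10 bars.
10 (basic form) + 1 (internal expansion) + 2 (extra statement) = 13.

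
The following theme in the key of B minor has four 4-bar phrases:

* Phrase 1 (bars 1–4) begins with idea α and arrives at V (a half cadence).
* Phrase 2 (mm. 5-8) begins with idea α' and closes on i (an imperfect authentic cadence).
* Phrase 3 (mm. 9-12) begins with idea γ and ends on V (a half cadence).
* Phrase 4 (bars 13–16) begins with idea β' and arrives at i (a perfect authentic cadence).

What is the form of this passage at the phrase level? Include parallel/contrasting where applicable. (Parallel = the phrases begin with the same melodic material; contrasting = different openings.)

Four phrases in two halves: the first half (mm. 1-8) ends with an imperfect authentic cadence, the second (mm. 9–16) with a perfect authentic cadence — a large antecedent–consequent pair, i.e. a double period.
Phrase 3 begins with different material from phrase 1, making it contrasting.

contrasting double period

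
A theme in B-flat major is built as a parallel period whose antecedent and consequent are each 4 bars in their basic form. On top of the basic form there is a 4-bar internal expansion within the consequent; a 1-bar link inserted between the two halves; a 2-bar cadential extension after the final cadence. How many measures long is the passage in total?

15 measures

Basic parallel period: 4 + 4 = 8 bars.
8 (basic form) + 4 (internal expansion) + 1 (link) + 2 (cadential extension) = 15.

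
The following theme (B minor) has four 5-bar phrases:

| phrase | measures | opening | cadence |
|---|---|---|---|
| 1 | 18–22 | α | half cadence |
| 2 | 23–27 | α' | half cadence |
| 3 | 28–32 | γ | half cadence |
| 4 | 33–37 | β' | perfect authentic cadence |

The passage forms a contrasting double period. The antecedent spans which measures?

In a double period the four phrases pair into a large antecedent (phrases 1–2, ending half cadence) and a large consequent (phrases 3–4, ending perfect authentic cadence). The antecedent spans bars 18–27.

measures 18–27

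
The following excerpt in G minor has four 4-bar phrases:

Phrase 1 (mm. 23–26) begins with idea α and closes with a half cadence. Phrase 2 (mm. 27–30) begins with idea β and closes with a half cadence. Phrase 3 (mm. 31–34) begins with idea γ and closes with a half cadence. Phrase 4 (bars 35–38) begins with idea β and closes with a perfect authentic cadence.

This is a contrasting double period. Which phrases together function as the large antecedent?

phrases 1 and 2

In a double period the first pair of phrases (ending half cadence) is the large antecedent and the second pair (ending perfect authentic cadence) is the large consequent; the antecedent is phrases 1 and 2.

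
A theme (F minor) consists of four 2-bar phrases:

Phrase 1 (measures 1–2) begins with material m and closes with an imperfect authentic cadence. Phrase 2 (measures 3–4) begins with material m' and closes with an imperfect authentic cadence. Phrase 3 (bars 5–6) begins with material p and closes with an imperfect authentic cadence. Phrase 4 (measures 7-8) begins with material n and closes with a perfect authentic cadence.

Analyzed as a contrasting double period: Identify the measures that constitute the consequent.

measures 5–8

In a double period the four phrases pair into a large antecedent (phrases 1–2, ending imperfect authentic cadence) and a large consequent (phrases 3–4, ending perfect authentic cadence). The consequent spans bars 5–8.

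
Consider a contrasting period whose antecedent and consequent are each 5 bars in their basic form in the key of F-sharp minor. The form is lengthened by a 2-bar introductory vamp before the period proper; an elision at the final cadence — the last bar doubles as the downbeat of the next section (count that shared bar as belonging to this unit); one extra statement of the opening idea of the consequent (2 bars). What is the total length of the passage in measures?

14 measures

Basic contrasting period: 5 + 5 = 10 bars.
10 (basic form) + 2 (introduction) + 2 (extra statement) = 14.
The elision shares a bar with the next section but does not change this unit's count.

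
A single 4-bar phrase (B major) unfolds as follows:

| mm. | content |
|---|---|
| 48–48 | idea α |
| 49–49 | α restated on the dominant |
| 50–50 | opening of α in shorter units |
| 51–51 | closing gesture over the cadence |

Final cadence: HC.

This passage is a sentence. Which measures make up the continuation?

measures 50–51

After the presentation (bars 48–49), the continuation covers the fragmentation through the cadence: bars 50-51.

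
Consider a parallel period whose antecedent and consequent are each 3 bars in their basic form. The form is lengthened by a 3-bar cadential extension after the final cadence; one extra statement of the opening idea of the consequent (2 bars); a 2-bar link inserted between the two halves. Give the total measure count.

13 measures

Basic parallel period: 3 + 3 = 6 bars.
6 (basic form) + 3 (cadential extension) + 2 (extra statement) + 2 (link) = 13.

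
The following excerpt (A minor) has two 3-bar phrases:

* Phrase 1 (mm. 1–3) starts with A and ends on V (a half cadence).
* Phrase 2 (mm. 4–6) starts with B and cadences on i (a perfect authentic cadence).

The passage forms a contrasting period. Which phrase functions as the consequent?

The phrase ending with the weaker cadence (half cadence) is the antecedent; the one ending more conclusively (perfect authentic cadence) is the consequent. The consequent is phrase 2.

phrase 2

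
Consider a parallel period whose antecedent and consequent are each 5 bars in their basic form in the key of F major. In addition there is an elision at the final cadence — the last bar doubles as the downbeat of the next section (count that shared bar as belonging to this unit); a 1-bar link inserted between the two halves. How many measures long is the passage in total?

Basic parallel period: 5 + 5 = 10 bars.
10 (basic form) + 1 (link) = 11.
The elision shares a bar with the next section but does not change this unit's count.

11 measures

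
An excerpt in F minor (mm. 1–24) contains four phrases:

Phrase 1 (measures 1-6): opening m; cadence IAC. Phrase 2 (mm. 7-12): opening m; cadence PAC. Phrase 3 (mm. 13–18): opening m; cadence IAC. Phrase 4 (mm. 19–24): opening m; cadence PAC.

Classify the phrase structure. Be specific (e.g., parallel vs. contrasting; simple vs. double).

The cadence pattern IAC–PAC–IAC–PAC is weak–strong twice, and phrases 3–4 restate phrases 1–2: a period heard twice, not a double period (which would end weakly at phrase 2).

repeated period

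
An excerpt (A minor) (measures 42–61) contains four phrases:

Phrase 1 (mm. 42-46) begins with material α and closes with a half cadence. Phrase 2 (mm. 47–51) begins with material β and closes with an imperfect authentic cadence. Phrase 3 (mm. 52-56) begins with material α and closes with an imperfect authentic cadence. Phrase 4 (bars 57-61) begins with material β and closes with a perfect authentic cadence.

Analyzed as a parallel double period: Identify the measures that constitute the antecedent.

measures 42–51

In a double period the four phrases pair into a large antecedent (phrases 1–2, ending imperfect authentic cadence) and a large consequent (phrases 3–4, ending perfect authentic cadence). The antecedent spans mm. 42–51.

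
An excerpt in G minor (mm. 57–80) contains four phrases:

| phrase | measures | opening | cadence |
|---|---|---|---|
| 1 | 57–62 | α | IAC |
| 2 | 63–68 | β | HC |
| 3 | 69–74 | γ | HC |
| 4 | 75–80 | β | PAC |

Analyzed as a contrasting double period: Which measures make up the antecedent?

In a double period the four phrases pair into a large antecedent (phrases 1–2, ending half cadence) and a large consequent (phrases 3–4, ending perfect authentic cadence). The antecedent spans mm. 57–68.

measures 57–68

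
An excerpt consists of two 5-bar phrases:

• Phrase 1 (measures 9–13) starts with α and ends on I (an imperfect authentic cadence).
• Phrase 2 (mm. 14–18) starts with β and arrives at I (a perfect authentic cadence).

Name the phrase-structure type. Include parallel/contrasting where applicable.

Phrase 1 ends with an imperfect authentic cadence (weaker) and phrase 2 with a perfect authentic cadence (stronger): antecedent + consequent = a period.
The two phrases open with different material (α / β), so the period is contrasting.

contrasting period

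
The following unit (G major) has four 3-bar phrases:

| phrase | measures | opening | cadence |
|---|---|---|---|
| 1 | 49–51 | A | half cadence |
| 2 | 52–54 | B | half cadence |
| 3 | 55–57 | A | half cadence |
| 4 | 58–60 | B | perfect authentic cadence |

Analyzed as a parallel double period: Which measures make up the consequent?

In a double period the four phrases pair into a large antecedent (phrases 1–2, ending half cadence) and a large consequent (phrases 3–4, ending perfect authentic cadence). The consequent spans bars 55–60.

measures 55–60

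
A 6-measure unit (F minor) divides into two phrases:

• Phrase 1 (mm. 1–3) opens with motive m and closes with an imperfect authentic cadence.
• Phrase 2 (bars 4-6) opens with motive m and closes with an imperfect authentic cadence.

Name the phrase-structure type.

repeated phrase

Both phrases have the same opening (m) and the same cadence (imperfect authentic cadence): the second is a restatement, not a consequent, so this is a repeated phrase rather than a period.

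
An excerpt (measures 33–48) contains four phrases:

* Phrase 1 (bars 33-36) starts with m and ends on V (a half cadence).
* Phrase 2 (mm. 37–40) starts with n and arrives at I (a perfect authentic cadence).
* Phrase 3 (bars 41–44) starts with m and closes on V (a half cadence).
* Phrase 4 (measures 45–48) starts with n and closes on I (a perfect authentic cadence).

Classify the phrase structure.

The cadence pattern HC–PAC–HC–PAC is weak–strong twice, and phrases 3–4 restate phrases 1–2: a period heard twice, not a double period (which would end weakly at phrase 2).

repeated period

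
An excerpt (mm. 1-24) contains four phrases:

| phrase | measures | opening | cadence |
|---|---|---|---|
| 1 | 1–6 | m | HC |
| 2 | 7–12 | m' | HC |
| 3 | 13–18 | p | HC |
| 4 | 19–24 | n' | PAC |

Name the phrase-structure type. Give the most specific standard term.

contrasting double period

Four phrases in two halves: the first half (bars 1-12) ends with a half cadence, the second (bars 13–24) with a perfect authentic cadence — a large antecedent–consequent pair, i.e. a double period.
Phrase 3 begins with different material from phrase 1, making it contrasting.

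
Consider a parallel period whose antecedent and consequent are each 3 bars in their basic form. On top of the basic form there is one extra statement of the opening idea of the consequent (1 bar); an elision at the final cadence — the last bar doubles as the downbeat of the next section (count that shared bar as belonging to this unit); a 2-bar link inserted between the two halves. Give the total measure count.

Basic parallel period: 3 + 3 = 6 bars.
6 (basic form) + 1 (extra statement) + 2 (link) = 9.
The elision shares a bar with the next section but does not change this unit's count.

9 measures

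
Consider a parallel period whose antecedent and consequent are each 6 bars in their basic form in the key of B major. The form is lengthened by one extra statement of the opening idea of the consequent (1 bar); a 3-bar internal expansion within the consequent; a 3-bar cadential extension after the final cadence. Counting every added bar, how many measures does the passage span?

19 measures

Basic parallel period: 6 + 6 = 12 bars.
12 (basic form) + 1 (extra statement) + 3 (internal expansion) + 3 (cadential extension) = 19.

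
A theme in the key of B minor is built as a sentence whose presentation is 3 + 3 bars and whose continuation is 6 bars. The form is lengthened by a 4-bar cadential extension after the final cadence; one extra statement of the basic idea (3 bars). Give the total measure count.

19 measures

Basic sentence: 3 + 3 + 6 = 12 bars.
12 (basic form) + 4 (cadential extension) + 3 (extra statement) = 19.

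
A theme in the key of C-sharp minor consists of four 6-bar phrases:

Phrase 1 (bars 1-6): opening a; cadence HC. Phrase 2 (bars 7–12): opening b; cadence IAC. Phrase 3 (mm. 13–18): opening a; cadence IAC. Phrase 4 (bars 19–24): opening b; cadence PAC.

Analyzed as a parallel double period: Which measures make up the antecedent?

measures 1–12

In a double period the four phrases pair into a large antecedent (phrases 1–2, ending imperfect authentic cadence) and a large consequent (phrases 3–4, ending perfect authentic cadence). The antecedent spans mm. 1–12.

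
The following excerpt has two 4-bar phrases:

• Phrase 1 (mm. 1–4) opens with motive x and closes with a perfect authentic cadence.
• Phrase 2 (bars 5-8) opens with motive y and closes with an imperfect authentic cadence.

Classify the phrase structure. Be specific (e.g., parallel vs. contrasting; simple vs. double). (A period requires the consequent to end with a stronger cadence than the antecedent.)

phrase group

The second phrase closes with an imperfect authentic cadence, which is not stronger than the first phrase's perfect authentic cadence; without a weak→strong cadential pair there is no antecedent–consequent relationship, so this is a phrase group rather than a period.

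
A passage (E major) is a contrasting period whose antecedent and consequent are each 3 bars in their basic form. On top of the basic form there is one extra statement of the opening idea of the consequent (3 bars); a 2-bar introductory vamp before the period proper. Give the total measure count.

Basic contrasting period: 3 + 3 = 6 bars.
6 (basic form) + 3 (extra statement) + 2 (introduction) = 11.

11 measures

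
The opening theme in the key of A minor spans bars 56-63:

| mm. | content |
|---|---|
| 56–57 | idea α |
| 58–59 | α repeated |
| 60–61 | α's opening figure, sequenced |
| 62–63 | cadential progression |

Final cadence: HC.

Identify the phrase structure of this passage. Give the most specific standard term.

sentence

Basic idea (bars 56–57) + its repetition (bars 58-59) form the presentation; fragmentation and cadence (measures 60–63) form the continuation — the 8-bar whole is a sentence.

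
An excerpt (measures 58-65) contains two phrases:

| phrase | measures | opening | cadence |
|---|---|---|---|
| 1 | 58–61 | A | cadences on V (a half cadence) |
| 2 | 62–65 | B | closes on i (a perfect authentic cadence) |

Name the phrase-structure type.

Phrase 1 ends with a half cadence (weaker) and phrase 2 with a perfect authentic cadence (stronger): antecedent + consequent = a period.
The two phrases open with different material (A / B), so the period is contrasting.

contrasting period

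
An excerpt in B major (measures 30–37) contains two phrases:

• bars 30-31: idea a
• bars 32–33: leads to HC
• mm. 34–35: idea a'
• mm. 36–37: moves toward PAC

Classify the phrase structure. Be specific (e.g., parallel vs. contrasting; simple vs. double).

Phrase 1 ends with a half cadence (weaker) and phrase 2 with a perfect authentic cadence (stronger): antecedent + consequent = a period.
The two phrases open with the same material (a / a'), so the period is parallel.

parallel period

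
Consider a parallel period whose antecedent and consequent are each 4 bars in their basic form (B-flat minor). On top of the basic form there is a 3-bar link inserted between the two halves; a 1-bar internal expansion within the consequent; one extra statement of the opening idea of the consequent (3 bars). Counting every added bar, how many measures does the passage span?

Basic parallel period: 4 + 4 = 8 bars.
8 (basic form) + 3 (link) + 1 (internal expansion) + 3 (extra statement) = 15.

15 measures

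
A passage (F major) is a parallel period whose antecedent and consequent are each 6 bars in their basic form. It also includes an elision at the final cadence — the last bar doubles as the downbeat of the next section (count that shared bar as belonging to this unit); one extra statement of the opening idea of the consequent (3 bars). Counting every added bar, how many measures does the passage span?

Basic parallel period: 6 + 6 = 12 bars.
12 (basic form) + 3 (extra statement) = 15.
The elision shares a bar with the next section but does not change this unit's count.

15 measures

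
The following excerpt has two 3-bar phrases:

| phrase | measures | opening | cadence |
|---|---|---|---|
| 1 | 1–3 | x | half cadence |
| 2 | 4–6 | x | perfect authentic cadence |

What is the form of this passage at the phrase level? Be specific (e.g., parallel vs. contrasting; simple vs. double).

parallel period

Phrase 1 ends with a half cadence (weaker) and phrase 2 with a perfect authentic cadence (stronger): antecedent + consequent = a period.
The two phrases open with the same material (x / x), so the period is parallel.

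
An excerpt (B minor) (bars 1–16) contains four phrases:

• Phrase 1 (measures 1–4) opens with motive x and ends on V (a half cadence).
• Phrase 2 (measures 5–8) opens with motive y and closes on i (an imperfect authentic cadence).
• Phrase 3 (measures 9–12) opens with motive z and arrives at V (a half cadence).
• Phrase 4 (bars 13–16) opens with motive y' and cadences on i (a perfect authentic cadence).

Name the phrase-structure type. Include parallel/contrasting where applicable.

contrasting double period

Four phrases in two halves: the first half (bars 1–8) ends with an imperfect authentic cadence, the second (mm. 9–16) with a perfect authentic cadence — a large antecedent–consequent pair, i.e. a double period.
Phrase 3 begins with different material from phrase 1, making it contrasting.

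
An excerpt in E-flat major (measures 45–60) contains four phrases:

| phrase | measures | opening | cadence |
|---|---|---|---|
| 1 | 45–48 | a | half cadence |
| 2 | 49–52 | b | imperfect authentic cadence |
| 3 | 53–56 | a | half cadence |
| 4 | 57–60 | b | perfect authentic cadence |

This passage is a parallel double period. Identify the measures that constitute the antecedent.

In a double period the four phrases pair into a large antecedent (phrases 1–2, ending imperfect authentic cadence) and a large consequent (phrases 3–4, ending perfect authentic cadence). The antecedent spans bars 45–52.

measures 45–52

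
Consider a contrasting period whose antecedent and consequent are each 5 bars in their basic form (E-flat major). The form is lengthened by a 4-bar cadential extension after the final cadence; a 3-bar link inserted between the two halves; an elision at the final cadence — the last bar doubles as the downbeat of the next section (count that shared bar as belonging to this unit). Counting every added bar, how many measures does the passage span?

17 measures

Basic contrasting period: 5 + 5 = 10 bars.
10 (basic form) + 4 (cadential extension) + 3 (link) = 17.
The elision shares a bar with the next section but does not change this unit's count.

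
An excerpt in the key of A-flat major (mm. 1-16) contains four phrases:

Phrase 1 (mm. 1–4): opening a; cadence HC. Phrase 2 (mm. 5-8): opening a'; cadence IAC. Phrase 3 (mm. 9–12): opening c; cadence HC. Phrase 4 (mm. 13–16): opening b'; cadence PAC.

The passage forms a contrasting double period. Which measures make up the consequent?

measures 9–16

In a double period the four phrases pair into a large antecedent (phrases 1–2, ending imperfect authentic cadence) and a large consequent (phrases 3–4, ending perfect authentic cadence). The consequent spans mm. 9-16.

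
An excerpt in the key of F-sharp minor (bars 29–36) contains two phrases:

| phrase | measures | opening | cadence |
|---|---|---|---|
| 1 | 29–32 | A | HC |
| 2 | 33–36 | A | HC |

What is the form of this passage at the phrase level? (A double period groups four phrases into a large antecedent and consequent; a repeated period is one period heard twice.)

Both phrases have the same opening (A) and the same cadence (half cadence): the second is a restatement, not a consequent, so this is a repeated phrase rather than a period.

repeated phrase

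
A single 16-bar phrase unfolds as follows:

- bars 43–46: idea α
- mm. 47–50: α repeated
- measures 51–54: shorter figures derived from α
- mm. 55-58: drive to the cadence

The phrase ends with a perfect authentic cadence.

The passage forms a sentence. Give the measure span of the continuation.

After the presentation (mm. 43-50), the continuation covers the fragmentation through the cadence: bars 51–58.

measures 51–58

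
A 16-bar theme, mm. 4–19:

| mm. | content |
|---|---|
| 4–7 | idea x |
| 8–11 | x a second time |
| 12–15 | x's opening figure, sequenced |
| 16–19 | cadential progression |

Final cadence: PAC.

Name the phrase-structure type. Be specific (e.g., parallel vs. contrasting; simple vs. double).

sentence

Basic idea (measures 4-7) + its repetition (mm. 8-11) form the presentation; fragmentation and cadence (measures 12–19) form the continuation — the 16-bar whole is a sentence.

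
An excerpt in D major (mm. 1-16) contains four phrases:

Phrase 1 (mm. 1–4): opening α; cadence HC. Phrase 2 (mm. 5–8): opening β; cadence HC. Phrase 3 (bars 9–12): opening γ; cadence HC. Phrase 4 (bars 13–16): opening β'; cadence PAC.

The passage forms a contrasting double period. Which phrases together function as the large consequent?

phrases 3 and 4

In a double period the first pair of phrases (ending half cadence) is the large antecedent and the second pair (ending perfect authentic cadence) is the large consequent; the consequent is phrases 3 and 4.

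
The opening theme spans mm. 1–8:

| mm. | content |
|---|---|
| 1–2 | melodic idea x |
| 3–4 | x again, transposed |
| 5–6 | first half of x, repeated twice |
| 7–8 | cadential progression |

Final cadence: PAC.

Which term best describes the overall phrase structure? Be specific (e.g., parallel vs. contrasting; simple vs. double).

Basic idea (mm. 1–2) + its repetition (bars 3-4) form the presentation; fragmentation and cadence (bars 5–8) form the continuation — the 8-bar whole is a sentence.

sentence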